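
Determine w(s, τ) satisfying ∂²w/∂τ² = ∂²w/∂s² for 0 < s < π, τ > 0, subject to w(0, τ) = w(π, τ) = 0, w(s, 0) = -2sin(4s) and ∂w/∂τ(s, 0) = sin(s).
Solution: Using separation of variables w = X(s)T(τ):
Eigenfunctions: sin(ns), n = 1, 2, 3, ...
General solution: w(s, τ) = Σ [A_n cos(n τ) + B_n sin(n τ)] sin(ns)
From w(s,0) = -2sin(4s): A_4=-2. From w_τ(s,0) = sin(s), using w_τ(s,0) = Σ ω_n B_n sin(ns) with ω_n = n: B_1 = 1/1 = 1.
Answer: w(s, τ) = sin(s)sin(τ) - 2sin(4s)cos(4τ)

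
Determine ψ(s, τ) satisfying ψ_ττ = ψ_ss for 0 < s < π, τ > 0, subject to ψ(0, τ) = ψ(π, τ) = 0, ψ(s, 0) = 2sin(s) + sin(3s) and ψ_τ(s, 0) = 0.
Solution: Separating variables: ψ = Σ [A_n cos(ω_n τ) + B_n sin(ω_n τ)] sin(ns), ω_n = n. From ICs: A_1=2, A_3=1.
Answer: ψ(s, τ) = 2sin(s)cos(τ) + sin(3s)cos(3τ)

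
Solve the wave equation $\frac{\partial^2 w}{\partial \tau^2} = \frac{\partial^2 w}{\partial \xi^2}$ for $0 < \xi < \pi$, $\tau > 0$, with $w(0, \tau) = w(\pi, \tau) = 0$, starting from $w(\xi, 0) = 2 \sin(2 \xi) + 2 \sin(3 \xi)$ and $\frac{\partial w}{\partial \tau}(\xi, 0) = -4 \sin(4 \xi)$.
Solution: Using separation of variables $w = X(\xi)T(\tau)$:
Eigenfunctions: $\sin(n\xi)$, $n = 1, 2, 3, \ldots$
General solution: $w(\xi, \tau) = \sum [A_n \cos(n \tau) + B_n \sin(n \tau)] \sin(n\xi)$
From $w(\xi,0) = 2 \sin(2 \xi) + 2 \sin(3 \xi)$: $A_2=2, A_3=2$. From $w_{\tau}(\xi,0) = -4 \sin(4 \xi)$, using $w_{\tau}(\xi,0) = \sum \omega_n B_n \sin(n\xi)$ with $\omega_n = n$: $B_4 = (-4)/4 = -1$.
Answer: $w(\xi, \tau) = - \sin(4 \tau) \sin(4 \xi) + 2 \sin(2 \xi) \cos(2 \tau) + 2 \sin(3 \xi) \cos(3 \tau)$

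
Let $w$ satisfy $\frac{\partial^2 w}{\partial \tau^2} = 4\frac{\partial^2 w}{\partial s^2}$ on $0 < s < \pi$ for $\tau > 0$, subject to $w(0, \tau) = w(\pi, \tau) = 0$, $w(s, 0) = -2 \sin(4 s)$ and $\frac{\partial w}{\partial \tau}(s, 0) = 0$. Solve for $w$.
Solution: Using separation of variables $w = X(s)T(\tau)$:
Eigenfunctions: $\sin(ns)$, $n = 1, 2, 3, \ldots$
General solution: $w(s, \tau) = \sum [A_n \cos(2n \tau) + B_n \sin(2n \tau)] \sin(ns)$
From $w(s,0) = -2 \sin(4 s)$: $A_4=-2$. From $w_{\tau}(s,0) = 0$: all $B_n = 0$.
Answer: $w(s, \tau) = -2 \sin(4 s) \cos(8 \tau)$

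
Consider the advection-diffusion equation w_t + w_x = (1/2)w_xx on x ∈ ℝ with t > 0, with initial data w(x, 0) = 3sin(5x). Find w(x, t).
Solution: Moving frame: η = x - t, σ = t, w = u(η,σ), so w_t = u_σ - u_η and w_xx = u_ηη.
Hence w_t + w_x = u_σ and the PDE becomes the heat equation u_σ = (1/2)u_ηη on η ∈ ℝ.
Initial data: u(η,0) = w(η,0) = 3sin(5η). Each mode sin(nη) decays as exp(-n²σ/2) on ℝ, so u(η,σ) = Σ c_n exp(-n²σ/2) sin(nη) with c_5=3: u(η,σ) = 3exp(-25σ/2)sin(5η).
Substituting back: w(x,t) = u(x - t, t).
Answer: w(x, t) = -3exp(-25t/2)sin(5t - 5x)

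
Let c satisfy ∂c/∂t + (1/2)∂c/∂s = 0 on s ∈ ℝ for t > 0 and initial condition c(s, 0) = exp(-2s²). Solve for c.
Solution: By characteristics (ds/dt = 1/2), c(s,t) = f(s - (1/2)t) with f = c(·, 0).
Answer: c(s, t) = exp(-2(s - t/2)²)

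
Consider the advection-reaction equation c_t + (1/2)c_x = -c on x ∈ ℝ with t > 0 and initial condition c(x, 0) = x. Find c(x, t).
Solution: Substitute c = exp(-t)u.
Then c_t = exp(-t)(u_t - u), c_x = exp(-t)u_x; substituting and dividing by exp(-t), the lower-order terms cancel: u_t + (1/2)u_x = 0 (standard advection equation).
Data for u: u(x,0) = c(x,0) = x.
By characteristics (dx/dt = 1/2), u(x,t) = f(x - (1/2)t) with f = u(·, 0).
So u(x,t) = -(1/2)t + x, and c(x,t) = exp(-t)u(x,t).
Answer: c(x, t) = -(1/2)texp(-t) + xexp(-t)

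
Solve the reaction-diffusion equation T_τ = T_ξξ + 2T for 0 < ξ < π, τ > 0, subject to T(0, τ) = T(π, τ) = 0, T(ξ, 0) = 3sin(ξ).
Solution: Substitute T = exp(2τ)u, i.e. u = exp(-2τ)T.
By the product rule, T_τ = exp(2τ)(u_τ + 2u), T_ξξ = exp(2τ)u_ξξ.
Substituting into the PDE and dividing by exp(2τ): u_τ + 2u = u_ξξ + 2u.
The lower-order terms cancel, leaving the standard heat equation u_τ = u_ξξ.
Initial data for u: u(ξ,0) = T(ξ,0) = 3sin(ξ). The boundary conditions carry over: u(0,τ) = u(π,τ) = 0.
Solve for u:
  Using separation of variables u = X(ξ)G(τ):
  Eigenfunctions: sin(nξ), n = 1, 2, 3, ...
  General solution: u(ξ, τ) = Σ c_n sin(nξ) exp(-n² τ)
  Matching u(ξ,0) = 3sin(ξ) term by term: c_1=3.
Hence u(ξ,τ) = 3exp(-τ)sin(ξ).
Transform back: T(ξ,τ) = exp(2τ)u(ξ,τ).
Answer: T(ξ, τ) = 3exp(τ)sin(ξ)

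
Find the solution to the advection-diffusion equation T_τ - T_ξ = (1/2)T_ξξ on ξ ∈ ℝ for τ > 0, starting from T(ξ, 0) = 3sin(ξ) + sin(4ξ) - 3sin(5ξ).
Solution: Moving frame: η = ξ + τ, σ = τ, T = u(η,σ), so T_τ = u_σ + u_η and T_ξξ = u_ηη.
Hence T_τ - T_ξ = u_σ and the PDE becomes the heat equation u_σ = (1/2)u_ηη on η ∈ ℝ.
Initial data: u(η,0) = T(η,0) = 3sin(η) + sin(4η) - 3sin(5η). Each mode sin(nη) decays as exp(-n²σ/2) on ℝ, so u(η,σ) = Σ c_n exp(-n²σ/2) sin(nη) with c_1=3, c_4=1, c_5=-3: u(η,σ) = exp(-8σ)sin(4η) + 3exp(-σ/2)sin(η) - 3exp(-25σ/2)sin(5η).
Substituting back: T(ξ,τ) = u(ξ + τ, τ).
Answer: T(ξ, τ) = exp(-8τ)sin(4ξ + 4τ) + 3exp(-τ/2)sin(ξ + τ) - 3exp(-25τ/2)sin(5ξ + 5τ)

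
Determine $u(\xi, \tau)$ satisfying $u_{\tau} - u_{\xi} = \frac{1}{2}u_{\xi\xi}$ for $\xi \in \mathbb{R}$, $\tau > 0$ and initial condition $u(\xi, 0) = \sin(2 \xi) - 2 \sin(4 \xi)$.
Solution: Change to a moving frame: let $\eta = \xi + \tau$, $\sigma = \tau$ and write $u(\xi,\tau) = w(\eta,\sigma)$.
By the chain rule $u_{\tau} = w_{\sigma} + w_{\eta}$, $u_{\xi} = w_{\eta}$, $u_{\xi\xi} = w_{\eta\eta}$.
Then $u_{\tau} - u_{\xi} = w_{\sigma}$: the advection term cancels and the PDE becomes the heat equation $w_{\sigma} = \frac{1}{2}w_{\eta\eta}$ on $\eta \in \mathbb{R}$.
Initial data: $w(\eta,0) = u(\eta,0) = \sin(2 \eta) - 2 \sin(4 \eta)$.
On $\eta \in \mathbb{R}$ each mode satisfies $(\sin(n\eta))'' = -n^2 \sin(n\eta)$, so $e^{-n^2\sigma/2} \sin(n\eta)$ solves the heat equation; by superposition $w(\eta,\sigma) = \sum c_n e^{-n^2\sigma/2} \sin(n\eta)$.
Reading off the coefficients: $c_2=1, c_4=-2$, so $w(\eta,\sigma) = e^{-2 \sigma} \sin(2 \eta) - 2 e^{-8 \sigma} \sin(4 \eta)$.
Substituting back $\eta = \xi + \tau$, $\sigma = \tau$: $u(\xi,\tau) = w(\xi + \tau, \tau)$.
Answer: $u(\xi, \tau) = e^{-2 \tau} \sin(2 \tau + 2 \xi) - 2 e^{-8 \tau} \sin(4 \tau + 4 \xi)$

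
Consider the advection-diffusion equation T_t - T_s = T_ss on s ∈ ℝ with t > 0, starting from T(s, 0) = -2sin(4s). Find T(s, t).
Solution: Change to a moving frame: let η = s + t, σ = t and write T(s,t) = u(η,σ).
By the chain rule T_t = u_σ + u_η, T_s = u_η, T_ss = u_ηη.
Then T_t - T_s = u_σ: the advection term cancels and the PDE becomes the heat equation u_σ = u_ηη on η ∈ ℝ.
Initial data: u(η,0) = T(η,0) = -2sin(4η).
On η ∈ ℝ each mode satisfies (sin(nη))″ = -n² sin(nη), so exp(-n²σ) sin(nη) solves the heat equation; by superposition u(η,σ) = Σ c_n exp(-n²σ) sin(nη).
Reading off the coefficients: c_4=-2, so u(η,σ) = -2exp(-16σ)sin(4η).
Substituting back η = s + t, σ = t: T(s,t) = u(s + t, t).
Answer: T(s, t) = -2exp(-16t)sin(4s + 4t)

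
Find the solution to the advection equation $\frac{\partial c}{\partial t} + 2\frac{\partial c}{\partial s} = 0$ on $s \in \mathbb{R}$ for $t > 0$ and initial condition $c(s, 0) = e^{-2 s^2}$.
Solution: By characteristics ($ds/dt = 2$), $c(s,t) = f(s - 2t)$ with $f = c( \cdot , 0)$.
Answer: $c(s, t) = e^{-2 (s - 2 t)^2}$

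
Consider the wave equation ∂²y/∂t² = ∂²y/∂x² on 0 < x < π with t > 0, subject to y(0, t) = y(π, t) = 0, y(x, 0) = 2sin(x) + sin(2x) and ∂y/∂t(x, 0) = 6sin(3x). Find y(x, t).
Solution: Separating variables: y = Σ [A_n cos(ω_n t) + B_n sin(ω_n t)] sin(nx), ω_n = n. From ICs (B_n = velocity coefficient / ω_n): A_1=2, A_2=1, B_3=2.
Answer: y(x, t) = 2sin(3t)sin(3x) + 2sin(x)cos(t) + sin(2x)cos(2t)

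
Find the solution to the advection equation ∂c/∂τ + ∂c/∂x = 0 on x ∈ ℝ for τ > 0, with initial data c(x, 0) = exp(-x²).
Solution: By method of characteristics (waves move right with speed 1):
Along characteristics x - τ = const, c is constant, so c(x,τ) = f(x - τ) with f = c(·, 0).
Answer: c(x, τ) = exp(-(x - τ)²)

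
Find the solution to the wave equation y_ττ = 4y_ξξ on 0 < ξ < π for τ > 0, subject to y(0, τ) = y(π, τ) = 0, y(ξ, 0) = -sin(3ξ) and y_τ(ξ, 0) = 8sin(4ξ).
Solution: Using separation of variables y = X(ξ)T(τ):
Eigenfunctions: sin(nξ), n = 1, 2, 3, ...
General solution: y(ξ, τ) = Σ [A_n cos(2n τ) + B_n sin(2n τ)] sin(nξ)
From y(ξ,0) = -sin(3ξ): A_3=-1. From y_τ(ξ,0) = 8sin(4ξ), using y_τ(ξ,0) = Σ ω_n B_n sin(nξ) with ω_n = 2n: B_4 = 8/8 = 1.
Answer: y(ξ, τ) = -sin(3ξ)cos(6τ) + sin(4ξ)sin(8τ)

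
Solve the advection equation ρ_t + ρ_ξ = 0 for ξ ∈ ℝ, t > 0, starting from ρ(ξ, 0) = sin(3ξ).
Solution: By characteristics (dξ/dt = 1), ρ(ξ,t) = f(ξ - t) with f = ρ(·, 0).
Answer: ρ(ξ, t) = -sin(3t - 3ξ)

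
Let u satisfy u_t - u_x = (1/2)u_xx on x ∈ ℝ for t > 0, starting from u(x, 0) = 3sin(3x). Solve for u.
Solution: Change to a moving frame: let η = x + t, σ = t and write u(x,t) = w(η,σ).
By the chain rule u_t = w_σ + w_η, u_x = w_η, u_xx = w_ηη.
Then u_t - u_x = w_σ: the advection term cancels and the PDE becomes the heat equation w_σ = (1/2)w_ηη on η ∈ ℝ.
Initial data: w(η,0) = u(η,0) = 3sin(3η).
On η ∈ ℝ each mode satisfies (sin(nη))″ = -n² sin(nη), so exp(-n²σ/2) sin(nη) solves the heat equation; by superposition w(η,σ) = Σ c_n exp(-n²σ/2) sin(nη).
Reading off the coefficients: c_3=3, so w(η,σ) = 3exp(-9σ/2)sin(3η).
Substituting back η = x + t, σ = t: u(x,t) = w(x + t, t).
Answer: u(x, t) = 3exp(-9t/2)sin(3t + 3x)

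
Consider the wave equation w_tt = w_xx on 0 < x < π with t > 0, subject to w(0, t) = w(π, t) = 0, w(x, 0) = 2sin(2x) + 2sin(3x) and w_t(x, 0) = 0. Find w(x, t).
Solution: Separating variables: w = Σ [A_n cos(ω_n t) + B_n sin(ω_n t)] sin(nx), ω_n = n. From ICs: A_2=2, A_3=2.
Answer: w(x, t) = 2sin(2x)cos(2t) + 2sin(3x)cos(3t)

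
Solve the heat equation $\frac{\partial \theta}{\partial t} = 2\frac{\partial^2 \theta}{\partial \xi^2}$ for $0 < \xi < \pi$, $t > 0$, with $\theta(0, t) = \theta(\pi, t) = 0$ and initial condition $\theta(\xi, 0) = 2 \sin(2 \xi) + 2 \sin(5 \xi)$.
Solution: Using separation of variables $\theta = X(\xi)G(t)$:
Eigenfunctions: $\sin(n\xi)$, $n = 1, 2, 3, \ldots$
General solution: $\theta(\xi, t) = \sum c_n \sin(n\xi) e^{-2n^2 t}$
Matching $\theta(\xi,0) = 2 \sin(2 \xi) + 2 \sin(5 \xi)$ term by term: $c_2=2, c_5=2$.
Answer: $\theta(\xi, t) = 2 e^{-8 t} \sin(2 \xi) + 2 e^{-50 t} \sin(5 \xi)$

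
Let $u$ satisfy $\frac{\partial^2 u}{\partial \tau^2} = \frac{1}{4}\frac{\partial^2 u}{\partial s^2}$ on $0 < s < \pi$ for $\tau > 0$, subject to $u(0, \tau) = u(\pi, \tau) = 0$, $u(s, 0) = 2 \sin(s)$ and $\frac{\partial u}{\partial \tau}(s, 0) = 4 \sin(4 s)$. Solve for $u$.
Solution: Using separation of variables $u = X(s)T(\tau)$:
Eigenfunctions: $\sin(ns)$, $n = 1, 2, 3, \ldots$
General solution: $u(s, \tau) = \sum [A_n \cos(n \tau/2) + B_n \sin(n \tau/2)] \sin(ns)$
From $u(s,0) = 2 \sin(s)$: $A_1=2$. From $u_{\tau}(s,0) = 4 \sin(4 s)$, using $u_{\tau}(s,0) = \sum \omega_n B_n \sin(ns)$ with $\omega_n = n/2$: $B_4 = 4/2 = 2$.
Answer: $u(s, \tau) = 2 \sin(2 \tau) \sin(4 s) + 2 \sin(s) \cos(\tau/2)$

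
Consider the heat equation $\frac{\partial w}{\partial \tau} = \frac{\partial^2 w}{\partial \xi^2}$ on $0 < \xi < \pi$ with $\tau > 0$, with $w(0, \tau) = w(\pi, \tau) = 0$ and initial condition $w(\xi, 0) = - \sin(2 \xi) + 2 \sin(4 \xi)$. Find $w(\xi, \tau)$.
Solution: Separating variables: $w = \sum c_n e^{-n^2\tau} \sin(n\xi)$. From $w(\xi,0) = - \sin(2 \xi) + 2 \sin(4 \xi)$: $c_2=-1, c_4=2$.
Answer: $w(\xi, \tau) = - e^{-4 \tau} \sin(2 \xi) + 2 e^{-16 \tau} \sin(4 \xi)$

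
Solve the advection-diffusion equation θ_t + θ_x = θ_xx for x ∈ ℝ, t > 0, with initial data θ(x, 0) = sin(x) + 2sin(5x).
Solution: Moving frame: η = x - t, σ = t, θ = u(η,σ), so θ_t = u_σ - u_η and θ_xx = u_ηη.
Hence θ_t + θ_x = u_σ and the PDE becomes the heat equation u_σ = u_ηη on η ∈ ℝ.
Initial data: u(η,0) = θ(η,0) = sin(η) + 2sin(5η). Each mode sin(nη) decays as exp(-n²σ) on ℝ, so u(η,σ) = Σ c_n exp(-n²σ) sin(nη) with c_1=1, c_5=2: u(η,σ) = exp(-σ)sin(η) + 2exp(-25σ)sin(5η).
Substituting back: θ(x,t) = u(x - t, t).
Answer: θ(x, t) = -exp(-t)sin(t - x) - 2exp(-25t)sin(5t - 5x)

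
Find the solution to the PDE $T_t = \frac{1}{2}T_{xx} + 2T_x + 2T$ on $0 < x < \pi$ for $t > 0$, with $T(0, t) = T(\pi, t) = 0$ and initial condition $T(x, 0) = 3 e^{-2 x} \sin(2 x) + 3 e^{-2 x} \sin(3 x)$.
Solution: Substitute $T = e^{-2x}u$, i.e. $u = e^{2x}T$.
By the product rule, $T_x = e^{-2x}(u_x - 2u)$, $T_{xx} = e^{-2x}(u_{xx} - 4u_x + 4u)$, $T_t = e^{-2x}u_t$.
Substituting into the PDE and dividing by $e^{-2x}$: $u_t = \frac{1}{2}(u_{xx} - 4u_x + 4u) + 2(u_x - 2u) + 2u$.
The lower-order terms cancel, leaving the standard heat equation $u_t = \frac{1}{2}u_{xx}$.
Initial data for $u$: $u(x,0) = e^{2x}T(x,0) = 3 \sin(2 x) + 3 \sin(3 x)$. The boundary conditions carry over: $u(0,t) = u(\pi,t) = 0$.
Solve for $u$:
  Using separation of variables $u = X(x)G(t)$:
  Eigenfunctions: $\sin(nx)$, $n = 1, 2, 3, \ldots$
  General solution: $u(x, t) = \sum c_n \sin(nx) e^{-n^2 t/2}$
  Matching $u(x,0) = 3 \sin(2 x) + 3 \sin(3 x)$ term by term: $c_2=3, c_3=3$.
Hence $u(x,t) = 3 e^{-2 t} \sin(2 x) + 3 e^{-9 t/2} \sin(3 x)$.
Transform back: $T(x,t) = e^{-2x}u(x,t)$.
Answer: $T(x, t) = 3 e^{-2 t} e^{-2 x} \sin(2 x) + 3 e^{-9 t/2} e^{-2 x} \sin(3 x)$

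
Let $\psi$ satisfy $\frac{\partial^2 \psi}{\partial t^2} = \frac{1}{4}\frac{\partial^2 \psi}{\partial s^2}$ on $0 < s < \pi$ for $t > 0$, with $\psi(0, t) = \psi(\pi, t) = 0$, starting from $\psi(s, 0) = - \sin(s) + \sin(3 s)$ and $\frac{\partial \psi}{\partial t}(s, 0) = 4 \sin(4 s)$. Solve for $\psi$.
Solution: Separating variables: $\psi = \sum [A_n \cos(\omega_n t) + B_n \sin(\omega_n t)] \sin(ns)$, $\omega_n = n/2$. From ICs ($B_n$ = velocity coefficient / $\omega_n$): $A_1=-1, A_3=1, B_4=2$.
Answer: $\psi(s, t) = - \sin(s) \cos(t/2) + \sin(3 s) \cos(3 t/2) + 2 \sin(4 s) \sin(2 t)$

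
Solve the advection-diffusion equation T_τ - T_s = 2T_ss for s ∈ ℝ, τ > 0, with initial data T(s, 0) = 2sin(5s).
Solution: Change to a moving frame: let η = s + τ, σ = τ and write T(s,τ) = u(η,σ).
By the chain rule T_τ = u_σ + u_η, T_s = u_η, T_ss = u_ηη.
Then T_τ - T_s = u_σ: the advection term cancels and the PDE becomes the heat equation u_σ = 2u_ηη on η ∈ ℝ.
Initial data: u(η,0) = T(η,0) = 2sin(5η).
On η ∈ ℝ each mode satisfies (sin(nη))″ = -n² sin(nη), so exp(-2n²σ) sin(nη) solves the heat equation; by superposition u(η,σ) = Σ c_n exp(-2n²σ) sin(nη).
Reading off the coefficients: c_5=2, so u(η,σ) = 2exp(-50σ)sin(5η).
Substituting back η = s + τ, σ = τ: T(s,τ) = u(s + τ, τ).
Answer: T(s, τ) = 2exp(-50τ)sin(5s + 5τ)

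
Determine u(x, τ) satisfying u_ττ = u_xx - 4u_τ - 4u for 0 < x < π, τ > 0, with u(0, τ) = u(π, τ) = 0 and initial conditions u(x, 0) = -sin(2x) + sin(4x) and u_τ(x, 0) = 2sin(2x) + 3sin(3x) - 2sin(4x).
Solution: Substitute u = exp(-2τ)w, i.e. w = exp(2τ)u.
By the product rule, u_τ = exp(-2τ)(w_τ - 2w), u_ττ = exp(-2τ)(w_ττ - 4w_τ + 4w), u_xx = exp(-2τ)w_xx.
Substituting into the PDE and dividing by exp(-2τ): w_ττ - 4w_τ + 4w = w_xx - 4(w_τ - 2w) - 4w.
The lower-order terms cancel, leaving the standard wave equation w_ττ = w_xx.
Initial data for w: w(x,0) = u(x,0) = -sin(2x) + sin(4x); w_τ(x,0) = u_τ(x,0) + 2u(x,0) = 3sin(3x). The boundary conditions carry over: w(0,τ) = w(π,τ) = 0.
Solve for w:
  Using separation of variables w = X(x)T(τ):
  Eigenfunctions: sin(nx), n = 1, 2, 3, ...
  General solution: w(x, τ) = Σ [A_n cos(n τ) + B_n sin(n τ)] sin(nx)
  From w(x,0) = -sin(2x) + sin(4x): A_2=-1, A_4=1. From w_τ(x,0) = 3sin(3x), using w_τ(x,0) = Σ ω_n B_n sin(nx) with ω_n = n: B_3 = 3/3 = 1.
Hence w(x,τ) = -sin(2x)cos(2τ) + sin(3x)sin(3τ) + sin(4x)cos(4τ).
Transform back: u(x,τ) = exp(-2τ)w(x,τ).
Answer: u(x, τ) = -exp(-2τ)sin(2x)cos(2τ) + exp(-2τ)sin(3x)sin(3τ) + exp(-2τ)sin(4x)cos(4τ)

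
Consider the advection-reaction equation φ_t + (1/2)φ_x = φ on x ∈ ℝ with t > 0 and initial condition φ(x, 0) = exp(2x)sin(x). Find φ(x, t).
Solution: Substitute φ = exp(2x)u, i.e. u = exp(-2x)φ.
By the product rule, φ_x = exp(2x)(u_x + 2u), φ_t = exp(2x)u_t.
Substituting into the PDE and dividing by exp(2x): u_t + (1/2)(u_x + 2u) = u.
The lower-order terms cancel, leaving the standard advection equation u_t + (1/2)u_x = 0.
Initial data for u: u(x,0) = exp(-2x)φ(x,0) = sin(x).
Solve for u:
  By method of characteristics (waves move right with speed 1/2):
  Along characteristics x - (1/2)t = const, u is constant, so u(x,t) = f(x - (1/2)t) with f = u(·, 0).
Hence u(x,t) = -sin(t/2 - x).
Transform back: φ(x,t) = exp(2x)u(x,t).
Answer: φ(x, t) = -exp(2x)sin(t/2 - x)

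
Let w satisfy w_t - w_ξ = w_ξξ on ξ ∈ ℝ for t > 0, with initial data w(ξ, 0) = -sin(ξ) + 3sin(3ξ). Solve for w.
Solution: Change to a moving frame: let η = ξ + t, σ = t and write w(ξ,t) = u(η,σ).
By the chain rule w_t = u_σ + u_η, w_ξ = u_η, w_ξξ = u_ηη.
Then w_t - w_ξ = u_σ: the advection term cancels and the PDE becomes the heat equation u_σ = u_ηη on η ∈ ℝ.
Initial data: u(η,0) = w(η,0) = -sin(η) + 3sin(3η).
On η ∈ ℝ each mode satisfies (sin(nη))″ = -n² sin(nη), so exp(-n²σ) sin(nη) solves the heat equation; by superposition u(η,σ) = Σ c_n exp(-n²σ) sin(nη).
Reading off the coefficients: c_1=-1, c_3=3, so u(η,σ) = -exp(-σ)sin(η) + 3exp(-9σ)sin(3η).
Substituting back η = ξ + t, σ = t: w(ξ,t) = u(ξ + t, t).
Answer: w(ξ, t) = -exp(-t)sin(t + ξ) + 3exp(-9t)sin(3t + 3ξ)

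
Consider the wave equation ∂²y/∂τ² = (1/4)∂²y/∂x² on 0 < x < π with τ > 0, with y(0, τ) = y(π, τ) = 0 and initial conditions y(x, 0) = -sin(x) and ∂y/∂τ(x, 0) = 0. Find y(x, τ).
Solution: Separating variables: y = Σ [A_n cos(ω_n τ) + B_n sin(ω_n τ)] sin(nx), ω_n = n/2. From ICs: A_1=-1.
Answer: y(x, τ) = -sin(x)cos(τ/2)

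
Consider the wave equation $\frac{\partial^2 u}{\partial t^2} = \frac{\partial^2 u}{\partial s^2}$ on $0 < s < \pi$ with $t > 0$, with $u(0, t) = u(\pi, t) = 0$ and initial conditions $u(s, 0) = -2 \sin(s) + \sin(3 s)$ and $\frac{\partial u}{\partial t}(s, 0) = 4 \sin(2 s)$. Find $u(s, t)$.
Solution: Separating variables: $u = \sum [A_n \cos(\omega_n t) + B_n \sin(\omega_n t)] \sin(ns)$, $\omega_n = n$. From ICs ($B_n$ = velocity coefficient / $\omega_n$): $A_1=-2, A_3=1, B_2=2$.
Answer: $u(s, t) = -2 \sin(s) \cos(t) + 2 \sin(2 s) \sin(2 t) + \sin(3 s) \cos(3 t)$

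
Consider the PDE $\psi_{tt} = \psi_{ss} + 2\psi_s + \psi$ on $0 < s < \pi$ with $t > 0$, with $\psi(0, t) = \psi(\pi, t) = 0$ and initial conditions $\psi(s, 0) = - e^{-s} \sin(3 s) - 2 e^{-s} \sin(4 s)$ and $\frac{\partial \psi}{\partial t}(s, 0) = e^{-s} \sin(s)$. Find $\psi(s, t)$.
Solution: Substitute $\psi = e^{-s}u$.
Then $\psi_s = e^{-s}(u_s - u)$, $\psi_{ss} = e^{-s}(u_{ss} - 2u_s + u)$, $\psi_{tt} = e^{-s}u_{tt}$; substituting and dividing by $e^{-s}$, the lower-order terms cancel: $u_{tt} = u_{ss}$ (standard wave equation).
Data for $u$: $u(s,0) = e^{s}\psi(s,0) = - \sin(3 s) - 2 \sin(4 s)$; $u_t(s,0) = e^{s}\psi_t(s,0) = \sin(s)$. The boundary conditions carry over: $u(0,t) = u(\pi,t) = 0$.
Separating variables: $u = \sum [A_n \cos(\omega_n t) + B_n \sin(\omega_n t)] \sin(ns)$, $\omega_n = n$. From ICs ($B_n$ = velocity coefficient / $\omega_n$): $A_3=-1, A_4=-2, B_1=1$.
So $u(s,t) = \sin(s) \sin(t) - \sin(3 s) \cos(3 t) - 2 \sin(4 s) \cos(4 t)$, and $\psi(s,t) = e^{-s}u(s,t)$.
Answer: $\psi(s, t) = e^{-s} \sin(s) \sin(t) -  e^{-s} \sin(3 s) \cos(3 t) - 2 e^{-s} \sin(4 s) \cos(4 t)$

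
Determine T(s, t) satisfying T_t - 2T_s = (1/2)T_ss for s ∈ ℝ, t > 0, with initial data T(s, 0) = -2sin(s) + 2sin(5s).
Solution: Change to a moving frame: let η = s + 2t, σ = t and write T(s,t) = u(η,σ).
By the chain rule T_t = u_σ + 2u_η, T_s = u_η, T_ss = u_ηη.
Then T_t - 2T_s = u_σ: the advection term cancels and the PDE becomes the heat equation u_σ = (1/2)u_ηη on η ∈ ℝ.
Initial data: u(η,0) = T(η,0) = -2sin(η) + 2sin(5η).
On η ∈ ℝ each mode satisfies (sin(nη))″ = -n² sin(nη), so exp(-n²σ/2) sin(nη) solves the heat equation; by superposition u(η,σ) = Σ c_n exp(-n²σ/2) sin(nη).
Reading off the coefficients: c_1=-2, c_5=2, so u(η,σ) = -2exp(-σ/2)sin(η) + 2exp(-25σ/2)sin(5η).
Substituting back η = s + 2t, σ = t: T(s,t) = u(s + 2t, t).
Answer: T(s, t) = -2exp(-t/2)sin(s + 2t) + 2exp(-25t/2)sin(5s + 10t)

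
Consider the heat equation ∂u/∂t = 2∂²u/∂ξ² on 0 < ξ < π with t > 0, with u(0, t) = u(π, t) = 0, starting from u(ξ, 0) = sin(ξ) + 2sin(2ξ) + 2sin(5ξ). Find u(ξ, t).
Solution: Separating variables: u = Σ c_n exp(-2n²t) sin(nξ). From u(ξ,0) = sin(ξ) + 2sin(2ξ) + 2sin(5ξ): c_1=1, c_2=2, c_5=2.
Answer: u(ξ, t) = exp(-2t)sin(ξ) + 2exp(-8t)sin(2ξ) + 2exp(-50t)sin(5ξ)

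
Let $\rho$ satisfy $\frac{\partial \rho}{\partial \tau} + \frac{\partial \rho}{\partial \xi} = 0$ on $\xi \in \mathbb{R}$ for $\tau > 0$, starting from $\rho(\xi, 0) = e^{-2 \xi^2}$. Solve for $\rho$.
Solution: By method of characteristics (waves move right with speed 1):
Along characteristics $\xi - \tau =$ const, $\rho$ is constant, so $\rho(\xi,\tau) = f(\xi - \tau)$ with $f = \rho( \cdot , 0)$.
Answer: $\rho(\xi, \tau) = e^{-2 (-\tau + \xi)^2}$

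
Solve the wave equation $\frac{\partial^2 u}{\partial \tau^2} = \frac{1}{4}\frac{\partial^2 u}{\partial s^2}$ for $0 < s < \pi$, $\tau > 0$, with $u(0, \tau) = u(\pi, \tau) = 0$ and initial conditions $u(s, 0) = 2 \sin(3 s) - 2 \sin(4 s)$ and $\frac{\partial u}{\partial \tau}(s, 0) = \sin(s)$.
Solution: Separating variables: $u = \sum [A_n \cos(\omega_n \tau) + B_n \sin(\omega_n \tau)] \sin(ns)$, $\omega_n = n/2$. From ICs ($B_n$ = velocity coefficient / $\omega_n$): $A_3=2, A_4=-2, B_1=2$.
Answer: $u(s, \tau) = 2 \sin(\tau/2) \sin(s) + 2 \sin(3 s) \cos(3 \tau/2) - 2 \sin(4 s) \cos(2 \tau)$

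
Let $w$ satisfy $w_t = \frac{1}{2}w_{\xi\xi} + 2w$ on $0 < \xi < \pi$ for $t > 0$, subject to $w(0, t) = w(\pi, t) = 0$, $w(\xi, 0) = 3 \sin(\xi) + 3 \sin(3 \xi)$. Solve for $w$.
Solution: Substitute $w = e^{2t}u$, i.e. $u = e^{-2t}w$.
By the product rule, $w_t = e^{2t}(u_t + 2u)$, $w_{\xi\xi} = e^{2t}u_{\xi\xi}$.
Substituting into the PDE and dividing by $e^{2t}$: $u_t + 2u = \frac{1}{2}u_{\xi\xi} + 2u$.
The lower-order terms cancel, leaving the standard heat equation $u_t = \frac{1}{2}u_{\xi\xi}$.
Initial data for $u$: $u(\xi,0) = w(\xi,0) = 3 \sin(\xi) + 3 \sin(3 \xi)$. The boundary conditions carry over: $u(0,t) = u(\pi,t) = 0$.
Solve for $u$:
  Using separation of variables $u = X(\xi)T(t)$:
  Eigenfunctions: $\sin(n\xi)$, $n = 1, 2, 3, \ldots$
  General solution: $u(\xi, t) = \sum c_n \sin(n\xi) e^{-n^2 t/2}$
  Matching $u(\xi,0) = 3 \sin(\xi) + 3 \sin(3 \xi)$ term by term: $c_1=3, c_3=3$.
Hence $u(\xi,t) = 3 e^{-t/2} \sin(\xi) + 3 e^{-9 t/2} \sin(3 \xi)$.
Transform back: $w(\xi,t) = e^{2t}u(\xi,t)$.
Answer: $w(\xi, t) = 3 e^{3 t/2} \sin(\xi) + 3 e^{-5 t/2} \sin(3 \xi)$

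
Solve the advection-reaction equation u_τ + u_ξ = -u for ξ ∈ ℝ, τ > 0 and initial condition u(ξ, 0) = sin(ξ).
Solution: Substitute u = exp(-τ)w, i.e. w = exp(τ)u.
By the product rule, u_τ = exp(-τ)(w_τ - w), u_ξ = exp(-τ)w_ξ.
Substituting into the PDE and dividing by exp(-τ): w_τ - w + w_ξ = -w.
The lower-order terms cancel, leaving the standard advection equation w_τ + w_ξ = 0.
Initial data for w: w(ξ,0) = u(ξ,0) = sin(ξ).
Solve for w:
  By method of characteristics (waves move right with speed 1):
  Along characteristics ξ - τ = const, w is constant, so w(ξ,τ) = f(ξ - τ) with f = w(·, 0).
Hence w(ξ,τ) = sin(ξ - τ).
Transform back: u(ξ,τ) = exp(-τ)w(ξ,τ).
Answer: u(ξ, τ) = exp(-τ)sin(ξ - τ)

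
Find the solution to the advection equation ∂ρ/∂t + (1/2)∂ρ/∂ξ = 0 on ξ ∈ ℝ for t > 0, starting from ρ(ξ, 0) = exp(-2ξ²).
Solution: By method of characteristics (waves move right with speed 1/2):
Along characteristics ξ - (1/2)t = const, ρ is constant, so ρ(ξ,t) = f(ξ - (1/2)t) with f = ρ(·, 0).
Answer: ρ(ξ, t) = exp(-2(-t/2 + ξ)²)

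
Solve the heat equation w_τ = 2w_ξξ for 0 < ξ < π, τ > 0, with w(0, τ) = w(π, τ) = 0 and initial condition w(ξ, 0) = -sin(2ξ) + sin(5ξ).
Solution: Using separation of variables w = X(ξ)T(τ):
Eigenfunctions: sin(nξ), n = 1, 2, 3, ...
General solution: w(ξ, τ) = Σ c_n sin(nξ) exp(-2n² τ)
Matching w(ξ,0) = -sin(2ξ) + sin(5ξ) term by term: c_2=-1, c_5=1.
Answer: w(ξ, τ) = -exp(-8τ)sin(2ξ) + exp(-50τ)sin(5ξ)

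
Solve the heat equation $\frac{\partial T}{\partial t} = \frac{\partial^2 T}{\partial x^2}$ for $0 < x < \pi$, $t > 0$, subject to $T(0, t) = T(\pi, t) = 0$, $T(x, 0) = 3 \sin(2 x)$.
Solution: Separating variables: $T = \sum c_n e^{-n^2t} \sin(nx)$. From $T(x,0) = 3 \sin(2 x)$: $c_2=3$.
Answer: $T(x, t) = 3 e^{-4 t} \sin(2 x)$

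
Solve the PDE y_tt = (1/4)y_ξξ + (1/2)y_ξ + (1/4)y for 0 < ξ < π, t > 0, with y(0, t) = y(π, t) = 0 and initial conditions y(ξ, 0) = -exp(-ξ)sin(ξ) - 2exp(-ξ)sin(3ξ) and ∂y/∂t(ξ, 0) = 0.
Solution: Substitute y = exp(-ξ)u, i.e. u = exp(ξ)y.
By the product rule, y_ξ = exp(-ξ)(u_ξ - u), y_ξξ = exp(-ξ)(u_ξξ - 2u_ξ + u), y_tt = exp(-ξ)u_tt.
Substituting into the PDE and dividing by exp(-ξ): u_tt = (1/4)(u_ξξ - 2u_ξ + u) + (1/2)(u_ξ - u) + (1/4)u.
The lower-order terms cancel, leaving the standard wave equation u_tt = (1/4)u_ξξ.
Initial data for u: u(ξ,0) = exp(ξ)y(ξ,0) = -sin(ξ) - 2sin(3ξ); u_t(ξ,0) = exp(ξ)y_t(ξ,0) = 0. The boundary conditions carry over: u(0,t) = u(π,t) = 0.
Solve for u:
  Using separation of variables u = X(ξ)T(t):
  Eigenfunctions: sin(nξ), n = 1, 2, 3, ...
  General solution: u(ξ, t) = Σ [A_n cos(n t/2) + B_n sin(n t/2)] sin(nξ)
  From u(ξ,0) = -sin(ξ) - 2sin(3ξ): A_1=-1, A_3=-2. From u_t(ξ,0) = 0: all B_n = 0.
Hence u(ξ,t) = -sin(ξ)cos(t/2) - 2sin(3ξ)cos(3t/2).
Transform back: y(ξ,t) = exp(-ξ)u(ξ,t).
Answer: y(ξ, t) = -exp(-ξ)sin(ξ)cos(t/2) - 2exp(-ξ)sin(3ξ)cos(3t/2)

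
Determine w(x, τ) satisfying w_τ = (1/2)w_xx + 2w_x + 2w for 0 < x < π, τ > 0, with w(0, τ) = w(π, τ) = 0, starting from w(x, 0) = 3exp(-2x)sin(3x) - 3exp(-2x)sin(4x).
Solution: Substitute w = exp(-2x)u, i.e. u = exp(2x)w.
By the product rule, w_x = exp(-2x)(u_x - 2u), w_xx = exp(-2x)(u_xx - 4u_x + 4u), w_τ = exp(-2x)u_τ.
Substituting into the PDE and dividing by exp(-2x): u_τ = (1/2)(u_xx - 4u_x + 4u) + 2(u_x - 2u) + 2u.
The lower-order terms cancel, leaving the standard heat equation u_τ = (1/2)u_xx.
Initial data for u: u(x,0) = exp(2x)w(x,0) = 3sin(3x) - 3sin(4x). The boundary conditions carry over: u(0,τ) = u(π,τ) = 0.
Solve for u:
  Using separation of variables u = X(x)T(τ):
  Eigenfunctions: sin(nx), n = 1, 2, 3, ...
  General solution: u(x, τ) = Σ c_n sin(nx) exp(-n² τ/2)
  Matching u(x,0) = 3sin(3x) - 3sin(4x) term by term: c_3=3, c_4=-3.
Hence u(x,τ) = -3exp(-8τ)sin(4x) + 3exp(-9τ/2)sin(3x).
Transform back: w(x,τ) = exp(-2x)u(x,τ).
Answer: w(x, τ) = -3exp(-2x)exp(-8τ)sin(4x) + 3exp(-2x)exp(-9τ/2)sin(3x)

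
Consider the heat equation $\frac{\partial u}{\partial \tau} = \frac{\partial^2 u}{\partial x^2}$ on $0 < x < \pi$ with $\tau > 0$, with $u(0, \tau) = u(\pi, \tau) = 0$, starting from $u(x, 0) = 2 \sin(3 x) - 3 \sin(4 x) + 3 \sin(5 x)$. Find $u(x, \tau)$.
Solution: Using separation of variables $u = X(x)T(\tau)$:
Eigenfunctions: $\sin(nx)$, $n = 1, 2, 3, \ldots$
General solution: $u(x, \tau) = \sum c_n \sin(nx) e^{-n^2 \tau}$
Matching $u(x,0) = 2 \sin(3 x) - 3 \sin(4 x) + 3 \sin(5 x)$ term by term: $c_3=2, c_4=-3, c_5=3$.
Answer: $u(x, \tau) = 2 e^{-9 \tau} \sin(3 x) - 3 e^{-16 \tau} \sin(4 x) + 3 e^{-25 \tau} \sin(5 x)$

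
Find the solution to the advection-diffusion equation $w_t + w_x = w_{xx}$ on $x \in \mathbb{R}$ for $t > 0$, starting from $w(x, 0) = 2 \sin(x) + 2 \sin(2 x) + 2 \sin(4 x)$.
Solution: Moving frame: $\eta = x - t$, $\sigma = t$, $w = u(\eta,\sigma)$, so $w_t = u_{\sigma} - u_{\eta}$ and $w_{xx} = u_{\eta\eta}$.
Hence $w_t + w_x = u_{\sigma}$ and the PDE becomes the heat equation $u_{\sigma} = u_{\eta\eta}$ on $\eta \in \mathbb{R}$.
Initial data: $u(\eta,0) = w(\eta,0) = 2 \sin(\eta) + 2 \sin(2 \eta) + 2 \sin(4 \eta)$. Each mode $\sin(n\eta)$ decays as $e^{-n^2\sigma}$ on $\mathbb{R}$, so $u(\eta,\sigma) = \sum c_n e^{-n^2\sigma} \sin(n\eta)$ with $c_1=2, c_2=2, c_4=2$: $u(\eta,\sigma) = 2 e^{-\sigma} \sin(\eta) + 2 e^{-4 \sigma} \sin(2 \eta) + 2 e^{-16 \sigma} \sin(4 \eta)$.
Substituting back: $w(x,t) = u(x - t, t)$.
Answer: $w(x, t) = -2 e^{-t} \sin(t - x) - 2 e^{-4 t} \sin(2 t - 2 x) - 2 e^{-16 t} \sin(4 t - 4 x)$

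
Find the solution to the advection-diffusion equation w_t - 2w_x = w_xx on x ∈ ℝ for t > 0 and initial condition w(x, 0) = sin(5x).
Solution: Moving frame: η = x + 2t, σ = t, w = u(η,σ), so w_t = u_σ + 2u_η and w_xx = u_ηη.
Hence w_t - 2w_x = u_σ and the PDE becomes the heat equation u_σ = u_ηη on η ∈ ℝ.
Initial data: u(η,0) = w(η,0) = sin(5η). Each mode sin(nη) decays as exp(-n²σ) on ℝ, so u(η,σ) = Σ c_n exp(-n²σ) sin(nη) with c_5=1: u(η,σ) = exp(-25σ)sin(5η).
Substituting back: w(x,t) = u(x + 2t, t).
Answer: w(x, t) = exp(-25t)sin(10t + 5x)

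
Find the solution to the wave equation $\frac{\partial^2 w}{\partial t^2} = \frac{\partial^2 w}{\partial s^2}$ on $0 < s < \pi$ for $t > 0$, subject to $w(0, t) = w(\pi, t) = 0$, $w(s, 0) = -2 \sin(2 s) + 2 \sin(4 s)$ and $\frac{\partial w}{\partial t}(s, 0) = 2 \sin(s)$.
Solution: Using separation of variables $w = X(s)T(t)$:
Eigenfunctions: $\sin(ns)$, $n = 1, 2, 3, \ldots$
General solution: $w(s, t) = \sum [A_n \cos(n t) + B_n \sin(n t)] \sin(ns)$
From $w(s,0) = -2 \sin(2 s) + 2 \sin(4 s)$: $A_2=-2, A_4=2$. From $w_t(s,0) = 2 \sin(s)$, using $w_t(s,0) = \sum \omega_n B_n \sin(ns)$ with $\omega_n = n$: $B_1 = 2/1 = 2$.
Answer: $w(s, t) = 2 \sin(s) \sin(t) - 2 \sin(2 s) \cos(2 t) + 2 \sin(4 s) \cos(4 t)$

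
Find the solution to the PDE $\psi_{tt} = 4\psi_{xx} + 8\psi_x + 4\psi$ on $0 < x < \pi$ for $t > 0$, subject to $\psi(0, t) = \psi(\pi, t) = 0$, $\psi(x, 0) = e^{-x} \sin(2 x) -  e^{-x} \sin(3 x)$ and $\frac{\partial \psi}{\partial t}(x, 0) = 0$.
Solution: Substitute $\psi = e^{-x}u$.
Then $\psi_x = e^{-x}(u_x - u)$, $\psi_{xx} = e^{-x}(u_{xx} - 2u_x + u)$, $\psi_{tt} = e^{-x}u_{tt}$; substituting and dividing by $e^{-x}$, the lower-order terms cancel: $u_{tt} = 4u_{xx}$ (standard wave equation).
Data for $u$: $u(x,0) = e^{x}\psi(x,0) = \sin(2 x) - \sin(3 x)$; $u_t(x,0) = e^{x}\psi_t(x,0) = 0$. The boundary conditions carry over: $u(0,t) = u(\pi,t) = 0$.
Separating variables: $u = \sum [A_n \cos(\omega_n t) + B_n \sin(\omega_n t)] \sin(nx)$, $\omega_n = 2n$. From ICs: $A_2=1, A_3=-1$.
So $u(x,t) = \sin(2 x) \cos(4 t) - \sin(3 x) \cos(6 t)$, and $\psi(x,t) = e^{-x}u(x,t)$.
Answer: $\psi(x, t) = e^{-x} \sin(2 x) \cos(4 t) -  e^{-x} \sin(3 x) \cos(6 t)$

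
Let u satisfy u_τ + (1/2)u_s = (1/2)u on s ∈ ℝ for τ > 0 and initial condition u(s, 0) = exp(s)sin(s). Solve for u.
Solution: Substitute u = exp(s)w.
Then u_s = exp(s)(w_s + w), u_τ = exp(s)w_τ; substituting and dividing by exp(s), the lower-order terms cancel: w_τ + (1/2)w_s = 0 (standard advection equation).
Data for w: w(s,0) = exp(-s)u(s,0) = sin(s).
By characteristics (ds/dτ = 1/2), w(s,τ) = f(s - (1/2)τ) with f = w(·, 0).
So w(s,τ) = sin(s - τ/2), and u(s,τ) = exp(s)w(s,τ).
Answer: u(s, τ) = exp(s)sin(s - τ/2)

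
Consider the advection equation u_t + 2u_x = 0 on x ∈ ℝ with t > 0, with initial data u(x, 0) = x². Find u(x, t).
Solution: By characteristics (dx/dt = 2), u(x,t) = f(x - 2t) with f = u(·, 0).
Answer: u(x, t) = 4t² - 4tx + x²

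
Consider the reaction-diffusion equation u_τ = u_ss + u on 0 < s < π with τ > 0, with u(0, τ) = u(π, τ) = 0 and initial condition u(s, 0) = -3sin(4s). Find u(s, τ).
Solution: Substitute u = exp(τ)w, i.e. w = exp(-τ)u.
By the product rule, u_τ = exp(τ)(w_τ + w), u_ss = exp(τ)w_ss.
Substituting into the PDE and dividing by exp(τ): w_τ + w = w_ss + w.
The lower-order terms cancel, leaving the standard heat equation w_τ = w_ss.
Initial data for w: w(s,0) = u(s,0) = -3sin(4s). The boundary conditions carry over: w(0,τ) = w(π,τ) = 0.
Solve for w:
  Using separation of variables w = X(s)T(τ):
  Eigenfunctions: sin(ns), n = 1, 2, 3, ...
  General solution: w(s, τ) = Σ c_n sin(ns) exp(-n² τ)
  Matching w(s,0) = -3sin(4s) term by term: c_4=-3.
Hence w(s,τ) = -3exp(-16τ)sin(4s).
Transform back: u(s,τ) = exp(τ)w(s,τ).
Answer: u(s, τ) = -3exp(-15τ)sin(4s)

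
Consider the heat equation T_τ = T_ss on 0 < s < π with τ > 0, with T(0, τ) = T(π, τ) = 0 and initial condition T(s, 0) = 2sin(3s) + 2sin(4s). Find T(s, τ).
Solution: Separating variables: T = Σ c_n exp(-n²τ) sin(ns). From T(s,0) = 2sin(3s) + 2sin(4s): c_3=2, c_4=2.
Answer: T(s, τ) = 2exp(-9τ)sin(3s) + 2exp(-16τ)sin(4s)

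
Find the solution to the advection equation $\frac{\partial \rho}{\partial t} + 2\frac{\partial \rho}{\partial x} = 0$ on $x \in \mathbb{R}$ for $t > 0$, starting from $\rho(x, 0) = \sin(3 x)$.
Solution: By characteristics ($dx/dt = 2$), $\rho(x,t) = f(x - 2t)$ with $f = \rho( \cdot , 0)$.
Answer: $\rho(x, t) = - \sin(6 t - 3 x)$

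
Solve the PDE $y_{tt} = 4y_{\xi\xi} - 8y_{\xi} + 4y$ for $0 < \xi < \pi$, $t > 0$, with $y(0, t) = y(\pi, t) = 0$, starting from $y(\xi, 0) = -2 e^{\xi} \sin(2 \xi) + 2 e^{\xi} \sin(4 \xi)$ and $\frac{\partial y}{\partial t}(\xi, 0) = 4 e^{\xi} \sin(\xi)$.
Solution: Substitute $y = e^{\xi}u$.
Then $y_{\xi} = e^{\xi}(u_{\xi} + u)$, $y_{\xi\xi} = e^{\xi}(u_{\xi\xi} + 2u_{\xi} + u)$, $y_{tt} = e^{\xi}u_{tt}$; substituting and dividing by $e^{\xi}$, the lower-order terms cancel: $u_{tt} = 4u_{\xi\xi}$ (standard wave equation).
Data for $u$: $u(\xi,0) = e^{-\xi}y(\xi,0) = -2 \sin(2 \xi) + 2 \sin(4 \xi)$; $u_t(\xi,0) = e^{-\xi}y_t(\xi,0) = 4 \sin(\xi)$. The boundary conditions carry over: $u(0,t) = u(\pi,t) = 0$.
Separating variables: $u = \sum [A_n \cos(\omega_n t) + B_n \sin(\omega_n t)] \sin(n\xi)$, $\omega_n = 2n$. From ICs ($B_n$ = velocity coefficient / $\omega_n$): $A_2=-2, A_4=2, B_1=2$.
So $u(\xi,t) = 2 \sin(2 t) \sin(\xi) - 2 \sin(2 \xi) \cos(4 t) + 2 \sin(4 \xi) \cos(8 t)$, and $y(\xi,t) = e^{\xi}u(\xi,t)$.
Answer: $y(\xi, t) = 2 e^{\xi} \sin(\xi) \sin(2 t) - 2 e^{\xi} \sin(2 \xi) \cos(4 t) + 2 e^{\xi} \sin(4 \xi) \cos(8 t)$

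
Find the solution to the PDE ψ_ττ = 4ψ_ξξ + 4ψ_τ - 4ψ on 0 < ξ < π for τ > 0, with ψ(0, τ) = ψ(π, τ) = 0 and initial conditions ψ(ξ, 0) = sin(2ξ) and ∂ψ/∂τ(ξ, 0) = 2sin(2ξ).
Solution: Substitute ψ = exp(2τ)u, i.e. u = exp(-2τ)ψ.
By the product rule, ψ_τ = exp(2τ)(u_τ + 2u), ψ_ττ = exp(2τ)(u_ττ + 4u_τ + 4u), ψ_ξξ = exp(2τ)u_ξξ.
Substituting into the PDE and dividing by exp(2τ): u_ττ + 4u_τ + 4u = 4u_ξξ + 4(u_τ + 2u) - 4u.
The lower-order terms cancel, leaving the standard wave equation u_ττ = 4u_ξξ.
Initial data for u: u(ξ,0) = ψ(ξ,0) = sin(2ξ); u_τ(ξ,0) = ψ_τ(ξ,0) - 2ψ(ξ,0) = 0. The boundary conditions carry over: u(0,τ) = u(π,τ) = 0.
Solve for u:
  Using separation of variables u = X(ξ)T(τ):
  Eigenfunctions: sin(nξ), n = 1, 2, 3, ...
  General solution: u(ξ, τ) = Σ [A_n cos(2n τ) + B_n sin(2n τ)] sin(nξ)
  From u(ξ,0) = sin(2ξ): A_2=1. From u_τ(ξ,0) = 0: all B_n = 0.
Hence u(ξ,τ) = sin(2ξ)cos(4τ).
Transform back: ψ(ξ,τ) = exp(2τ)u(ξ,τ).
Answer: ψ(ξ, τ) = exp(2τ)sin(2ξ)cos(4τ)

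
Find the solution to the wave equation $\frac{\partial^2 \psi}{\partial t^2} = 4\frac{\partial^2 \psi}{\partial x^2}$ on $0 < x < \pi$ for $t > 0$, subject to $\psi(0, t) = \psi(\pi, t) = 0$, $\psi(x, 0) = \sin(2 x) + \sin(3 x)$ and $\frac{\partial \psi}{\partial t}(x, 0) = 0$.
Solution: Separating variables: $\psi = \sum [A_n \cos(\omega_n t) + B_n \sin(\omega_n t)] \sin(nx)$, $\omega_n = 2n$. From ICs: $A_2=1, A_3=1$.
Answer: $\psi(x, t) = \sin(2 x) \cos(4 t) + \sin(3 x) \cos(6 t)$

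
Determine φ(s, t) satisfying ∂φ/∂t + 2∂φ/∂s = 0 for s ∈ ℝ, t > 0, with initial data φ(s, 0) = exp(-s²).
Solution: By characteristics (ds/dt = 2), φ(s,t) = f(s - 2t) with f = φ(·, 0).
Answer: φ(s, t) = exp(-(s - 2t)²)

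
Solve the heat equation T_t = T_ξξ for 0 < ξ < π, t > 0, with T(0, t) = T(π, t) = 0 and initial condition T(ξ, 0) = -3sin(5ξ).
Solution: Using separation of variables T = X(ξ)G(t):
Eigenfunctions: sin(nξ), n = 1, 2, 3, ...
General solution: T(ξ, t) = Σ c_n sin(nξ) exp(-n² t)
Matching T(ξ,0) = -3sin(5ξ) term by term: c_5=-3.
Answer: T(ξ, t) = -3exp(-25t)sin(5ξ)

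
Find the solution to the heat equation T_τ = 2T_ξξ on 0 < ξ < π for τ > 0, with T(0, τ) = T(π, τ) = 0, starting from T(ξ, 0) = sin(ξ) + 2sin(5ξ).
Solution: Separating variables: T = Σ c_n exp(-2n²τ) sin(nξ). From T(ξ,0) = sin(ξ) + 2sin(5ξ): c_1=1, c_5=2.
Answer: T(ξ, τ) = exp(-2τ)sin(ξ) + 2exp(-50τ)sin(5ξ)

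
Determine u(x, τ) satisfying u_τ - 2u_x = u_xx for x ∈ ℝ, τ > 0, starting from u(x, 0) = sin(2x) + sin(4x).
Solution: Moving frame: η = x + 2τ, σ = τ, u = w(η,σ), so u_τ = w_σ + 2w_η and u_xx = w_ηη.
Hence u_τ - 2u_x = w_σ and the PDE becomes the heat equation w_σ = w_ηη on η ∈ ℝ.
Initial data: w(η,0) = u(η,0) = sin(2η) + sin(4η). Each mode sin(nη) decays as exp(-n²σ) on ℝ, so w(η,σ) = Σ c_n exp(-n²σ) sin(nη) with c_2=1, c_4=1: w(η,σ) = exp(-4σ)sin(2η) + exp(-16σ)sin(4η).
Substituting back: u(x,τ) = w(x + 2τ, τ).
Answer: u(x, τ) = exp(-4τ)sin(2x + 4τ) + exp(-16τ)sin(4x + 8τ)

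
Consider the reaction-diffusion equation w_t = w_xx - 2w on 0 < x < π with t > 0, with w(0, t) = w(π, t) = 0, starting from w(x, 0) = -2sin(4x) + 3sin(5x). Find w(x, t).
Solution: Substitute w = exp(-2t)u, i.e. u = exp(2t)w.
By the product rule, w_t = exp(-2t)(u_t - 2u), w_xx = exp(-2t)u_xx.
Substituting into the PDE and dividing by exp(-2t): u_t - 2u = u_xx - 2u.
The lower-order terms cancel, leaving the standard heat equation u_t = u_xx.
Initial data for u: u(x,0) = w(x,0) = -2sin(4x) + 3sin(5x). The boundary conditions carry over: u(0,t) = u(π,t) = 0.
Solve for u:
  Using separation of variables u = X(x)T(t):
  Eigenfunctions: sin(nx), n = 1, 2, 3, ...
  General solution: u(x, t) = Σ c_n sin(nx) exp(-n² t)
  Matching u(x,0) = -2sin(4x) + 3sin(5x) term by term: c_4=-2, c_5=3.
Hence u(x,t) = -2exp(-16t)sin(4x) + 3exp(-25t)sin(5x).
Transform back: w(x,t) = exp(-2t)u(x,t).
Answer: w(x, t) = -2exp(-18t)sin(4x) + 3exp(-27t)sin(5x)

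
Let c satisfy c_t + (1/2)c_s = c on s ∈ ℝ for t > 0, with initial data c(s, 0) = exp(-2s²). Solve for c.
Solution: Substitute c = exp(t)u.
Then c_t = exp(t)(u_t + u), c_s = exp(t)u_s; substituting and dividing by exp(t), the lower-order terms cancel: u_t + (1/2)u_s = 0 (standard advection equation).
Data for u: u(s,0) = c(s,0) = exp(-2s²).
By characteristics (ds/dt = 1/2), u(s,t) = f(s - (1/2)t) with f = u(·, 0).
So u(s,t) = exp(-2(s - t/2)²), and c(s,t) = exp(t)u(s,t).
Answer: c(s, t) = exp(t)exp(-2(s - t/2)²)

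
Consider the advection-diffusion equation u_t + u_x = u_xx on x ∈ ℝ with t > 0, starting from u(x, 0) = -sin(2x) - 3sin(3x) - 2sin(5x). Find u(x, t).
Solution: Change to a moving frame: let η = x - t, σ = t and write u(x,t) = w(η,σ).
By the chain rule u_t = w_σ - w_η, u_x = w_η, u_xx = w_ηη.
Then u_t + u_x = w_σ: the advection term cancels and the PDE becomes the heat equation w_σ = w_ηη on η ∈ ℝ.
Initial data: w(η,0) = u(η,0) = -sin(2η) - 3sin(3η) - 2sin(5η).
On η ∈ ℝ each mode satisfies (sin(nη))″ = -n² sin(nη), so exp(-n²σ) sin(nη) solves the heat equation; by superposition w(η,σ) = Σ c_n exp(-n²σ) sin(nη).
Reading off the coefficients: c_2=-1, c_3=-3, c_5=-2, so w(η,σ) = -exp(-4σ)sin(2η) - 3exp(-9σ)sin(3η) - 2exp(-25σ)sin(5η).
Substituting back η = x - t, σ = t: u(x,t) = w(x - t, t).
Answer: u(x, t) = exp(-4t)sin(2t - 2x) + 3exp(-9t)sin(3t - 3x) + 2exp(-25t)sin(5t - 5x)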